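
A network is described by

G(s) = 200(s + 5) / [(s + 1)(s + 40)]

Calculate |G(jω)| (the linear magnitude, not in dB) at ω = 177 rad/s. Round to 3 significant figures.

1.10

At s = jω = j177:
zero (s+5): 5 + j177 → |·| = √(5²+177²) = √31354 ≈ 177.07, ∠ = arctan(177/5) ≈ 88.38°
pole (s+1): 1 + j177 → |·| = √(1²+177²) = √31330 ≈ 177, ∠ = arctan(177/1) ≈ 89.68°
pole (s+40): 40 + j177 → |·| = √(40²+177²) = √32929 ≈ 181.46, ∠ = arctan(177/40) ≈ 77.27°
|G| = 200 · 177.07 / 32118 ≈ 1.1026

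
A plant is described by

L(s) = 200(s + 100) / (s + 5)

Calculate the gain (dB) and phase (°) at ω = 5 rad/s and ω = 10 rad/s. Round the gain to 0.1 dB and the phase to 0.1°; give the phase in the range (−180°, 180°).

ω = 5: 69.0 dB, -42.1°; ω = 10: 65.1 dB, -57.7°

At s = jω = j5:
zero (s+100): 100 + j5 → |·| = √(100²+5²) = √10025 ≈ 100.12, ∠ = arctan(5/100) ≈ 2.86°
pole (s+5): 5 + j5 → |·| = √(5²+5²) = √50 ≈ 7.0711, ∠ = arctan(5/5) ≈ 45.00°
|L| = 200 · 100.12 / 7.0711 ≈ 2831.8
Gain = 20 log₁₀(2831.8) ≈ 69.04 dB
∠L = 2.86° − 45.00° = -42.14°

At s = jω = j10:
zero (s+100): 100 + j10 → |·| = √(100²+10²) = √10100 ≈ 100.5, ∠ = arctan(10/100) ≈ 5.71°
pole (s+5): 5 + j10 → |·| = √(5²+10²) = √125 ≈ 11.18, ∠ = arctan(10/5) ≈ 63.43°
|L| = 200 · 100.5 / 11.18 ≈ 1797.9
Gain = 20 log₁₀(1797.9) ≈ 65.10 dB
∠L = 5.71° − 63.43° = -57.72°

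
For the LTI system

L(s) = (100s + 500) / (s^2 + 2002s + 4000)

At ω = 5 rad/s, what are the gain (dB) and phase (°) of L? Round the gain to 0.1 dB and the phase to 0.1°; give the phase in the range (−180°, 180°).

Substitute s = j5:
Numerator: 100(j5) + 500 = 500 + j500
Denominator: (j5)^2 + 2002(j5) + 4000 = 3975 + j10010
|N| = √(500² + 500²) ≈ 707.11, ∠N ≈ 45.00°
|D| = √(3975² + 10010²) ≈ 10770, ∠D ≈ 68.34°
|L| = 707.11 / 10770 ≈ 0.065656
Gain = 20 log₁₀(0.065656) ≈ -23.65 dB
∠L = 45.00° − 68.34° = -23.34°

-23.7 dB, -23.3°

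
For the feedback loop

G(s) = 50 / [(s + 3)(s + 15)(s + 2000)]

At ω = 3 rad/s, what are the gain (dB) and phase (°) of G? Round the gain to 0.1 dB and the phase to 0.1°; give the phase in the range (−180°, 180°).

-68.3 dB, -56.4°

At s = jω = j3:
pole (s+3): 3 + j3 → |·| = √(3²+3²) = √18 ≈ 4.2426, ∠ = arctan(3/3) ≈ 45.00°
pole (s+15): 15 + j3 → |·| = √(15²+3²) = √234 ≈ 15.297, ∠ = arctan(3/15) ≈ 11.31°
pole (s+2000): 2000 + j3 → |·| = √(2000²+3²) = √4000009 ≈ 2000, ∠ = arctan(3/2000) ≈ 0.09°
|G| = 50 / 1.298e+05 ≈ 0.00038521
Gain = 20 log₁₀(0.00038521) ≈ -68.29 dB
∠G = 0.00° − 56.40° = -56.40°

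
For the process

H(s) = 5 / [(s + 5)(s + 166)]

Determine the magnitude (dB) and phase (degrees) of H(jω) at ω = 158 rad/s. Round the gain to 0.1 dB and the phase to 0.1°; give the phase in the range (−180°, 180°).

At s = jω = j158:
pole (s+5): 5 + j158 → |·| = √(5²+158²) = √24989 ≈ 158.08, ∠ = arctan(158/5) ≈ 88.19°
pole (s+166): 166 + j158 → |·| = √(166²+158²) = √52520 ≈ 229.17, ∠ = arctan(158/166) ≈ 43.59°
|H| = 5 / 36227 ≈ 0.00013802
Gain = 20 log₁₀(0.00013802) ≈ -77.20 dB
∠H = 0.00° − 131.78° = -131.78°

-77.2 dB, -131.8°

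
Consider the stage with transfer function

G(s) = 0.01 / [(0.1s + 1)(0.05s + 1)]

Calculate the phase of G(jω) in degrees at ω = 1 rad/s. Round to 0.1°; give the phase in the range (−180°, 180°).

At ω = 1 rad/s:
pole (1 + j1·0.1) = 1 + j0.1 → |·| ≈ 1.005, ∠ ≈ 5.71°
pole (1 + j1·0.05) = 1 + j0.05 → |·| ≈ 1.0012, ∠ ≈ 2.86°
∠G = (0°) − (5.71° + 2.86°) = -8.57°

-8.6°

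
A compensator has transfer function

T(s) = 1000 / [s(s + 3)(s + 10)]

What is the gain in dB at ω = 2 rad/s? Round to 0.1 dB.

At s = jω = j2:
pole (s+3): 3 + j2 → |·| = √(3²+2²) = √13 ≈ 3.6056, ∠ = arctan(2/3) ≈ 33.69°
pole (s+10): 10 + j2 → |·| = √(10²+2²) = √104 ≈ 10.198, ∠ = arctan(2/10) ≈ 11.31°
pole at origin: |s| = 2, ∠ = 90.00° (in denominator)
|T| = 1000 / 73.54 ≈ 13.598
Gain = 20 log₁₀(13.598) ≈ 22.67 dB

22.7 dB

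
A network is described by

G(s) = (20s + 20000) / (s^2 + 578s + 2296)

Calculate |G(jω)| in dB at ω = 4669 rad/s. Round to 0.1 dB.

-47.2 dB

Substitute s = j4669:
Numerator: 20(j4669) + 20000 = 20000 + j93380
Denominator: (j4669)^2 + 578(j4669) + 2296 = -21797265 + j2698682
|N| = √(20000² + 93380²) ≈ 95498, ∠N ≈ 77.91°
|D| = √(21797265² + 2698682²) ≈ 2.1964e+07, ∠D ≈ 172.94°
|G| = 95498 / 2.1964e+07 ≈ 0.0043479
Gain = 20 log₁₀(0.0043479) ≈ -47.23 dB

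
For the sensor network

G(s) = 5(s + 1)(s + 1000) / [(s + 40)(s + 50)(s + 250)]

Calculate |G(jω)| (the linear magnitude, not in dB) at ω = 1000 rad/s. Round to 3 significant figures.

0.00685

At s = jω = j1000:
zero (s+1): 1 + j1000 → |·| = √(1²+1000²) = √1000001 ≈ 1000, ∠ = arctan(1000/1) ≈ 89.94°
zero (s+1000): 1000 + j1000 → |·| = √(1000²+1000²) = √2000000 ≈ 1414.2, ∠ = arctan(1000/1000) ≈ 45.00°
pole (s+40): 40 + j1000 → |·| = √(40²+1000²) = √1001600 ≈ 1000.8, ∠ = arctan(1000/40) ≈ 87.71°
pole (s+50): 50 + j1000 → |·| = √(50²+1000²) = √1002500 ≈ 1001.2, ∠ = arctan(1000/50) ≈ 87.14°
pole (s+250): 250 + j1000 → |·| = √(250²+1000²) = √1062500 ≈ 1030.8, ∠ = arctan(1000/250) ≈ 75.96°
|G| = 5 · 1.4142e+06 / 1.0329e+09 ≈ 0.0068458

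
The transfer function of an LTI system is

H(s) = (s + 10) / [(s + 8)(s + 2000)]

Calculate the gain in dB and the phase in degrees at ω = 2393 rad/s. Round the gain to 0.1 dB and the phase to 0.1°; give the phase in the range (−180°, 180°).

-69.9 dB, -50.2°

At s = jω = j2393:
zero (s+10): 10 + j2393 → |·| = √(10²+2393²) = √5726549 ≈ 2393, ∠ = arctan(2393/10) ≈ 89.76°
pole (s+8): 8 + j2393 → |·| = √(8²+2393²) = √5726513 ≈ 2393, ∠ = arctan(2393/8) ≈ 89.81°
pole (s+2000): 2000 + j2393 → |·| = √(2000²+2393²) = √9726449 ≈ 3118.7, ∠ = arctan(2393/2000) ≈ 50.11°
|H| = 1 · 2393 / 7.463e+06 ≈ 0.00032065
Gain = 20 log₁₀(0.00032065) ≈ -69.88 dB
∠H = 89.76° − 139.92° = -50.16°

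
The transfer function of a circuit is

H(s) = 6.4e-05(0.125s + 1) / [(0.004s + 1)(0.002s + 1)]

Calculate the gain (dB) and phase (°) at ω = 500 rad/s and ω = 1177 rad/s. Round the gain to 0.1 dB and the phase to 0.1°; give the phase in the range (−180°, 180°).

At ω = 500 rad/s:
zero (1 + j500·0.125) = 1 + j62.5 → |·| ≈ 62.508, ∠ ≈ 89.08°
pole (1 + j500·0.004) = 1 + j2 → |·| ≈ 2.2361, ∠ ≈ 63.43°
pole (1 + j500·0.002) = 1 + j1 → |·| ≈ 1.4142, ∠ ≈ 45.00°
|H| = 6.4e-05 · 62.508 / (2.2361 · 1.4142) ≈ 0.0012651
Gain = 20 log₁₀(0.0012651) ≈ -57.96 dB
∠H = (89.08°) − (63.43° + 45.00°) = -19.35°

At ω = 1177 rad/s:
zero (1 + j1177·0.125) = 1 + j147.125 → |·| ≈ 147.13, ∠ ≈ 89.61°
pole (1 + j1177·0.004) = 1 + j4.708 → |·| ≈ 4.813, ∠ ≈ 78.01°
pole (1 + j1177·0.002) = 1 + j2.354 → |·| ≈ 2.5576, ∠ ≈ 66.98°
|H| = 6.4e-05 · 147.13 / (4.813 · 2.5576) ≈ 0.00076495
Gain = 20 log₁₀(0.00076495) ≈ -62.33 dB
∠H = (89.61°) − (78.01° + 66.98°) = -55.38°

ω = 500: -58.0 dB, -19.4°; ω = 1177: -62.3 dB, -55.4°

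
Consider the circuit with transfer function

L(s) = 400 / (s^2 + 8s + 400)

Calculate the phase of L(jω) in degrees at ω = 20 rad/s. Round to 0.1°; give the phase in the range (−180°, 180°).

At s = jω = j20:
quadratic: (j20)² + 8·j20 + 400 = 0 + j160 → |·| ≈ 160, ∠ ≈ 90.00°
∠L = 0.00° − 90.00° = -90.00°

-90.0°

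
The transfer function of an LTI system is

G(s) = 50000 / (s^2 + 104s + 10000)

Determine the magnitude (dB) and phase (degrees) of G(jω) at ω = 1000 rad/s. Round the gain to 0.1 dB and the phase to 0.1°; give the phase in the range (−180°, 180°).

-26.0 dB, -174.0°

At s = jω = j1000:
quadratic: (j1000)² + 104·j1000 + 10000 = -990000 + j104000 → |·| ≈ 9.9545e+05, ∠ ≈ 174.00°
|G| = 50000 / 9.9545e+05 ≈ 0.050229
Gain = 20 log₁₀(0.050229) ≈ -25.98 dB
∠G = 0.00° − 174.00° = -174.00°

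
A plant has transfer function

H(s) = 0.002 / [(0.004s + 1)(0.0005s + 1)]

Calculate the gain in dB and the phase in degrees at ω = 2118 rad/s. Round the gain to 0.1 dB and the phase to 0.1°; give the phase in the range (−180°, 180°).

-75.9 dB, -129.9°

At ω = 2118 rad/s:
pole (1 + j2118·0.004) = 1 + j8.472 → |·| ≈ 8.5308, ∠ ≈ 83.27°
pole (1 + j2118·0.0005) = 1 + j1.059 → |·| ≈ 1.4565, ∠ ≈ 46.64°
|H| = 0.002 · 1 / (8.5308 · 1.4565) ≈ 0.00016096
Gain = 20 log₁₀(0.00016096) ≈ -75.87 dB
∠H = (0°) − (83.27° + 46.64°) = -129.91°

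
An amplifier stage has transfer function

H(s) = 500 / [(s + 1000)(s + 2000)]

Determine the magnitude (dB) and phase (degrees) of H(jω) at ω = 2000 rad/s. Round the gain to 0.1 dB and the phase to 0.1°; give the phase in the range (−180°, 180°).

At s = jω = j2000:
pole (s+1000): 1000 + j2000 → |·| = √(1000²+2000²) = √5000000 ≈ 2236.1, ∠ = arctan(2000/1000) ≈ 63.43°
pole (s+2000): 2000 + j2000 → |·| = √(2000²+2000²) = √8000000 ≈ 2828.4, ∠ = arctan(2000/2000) ≈ 45.00°
|H| = 500 / 6.3246e+06 ≈ 7.9056e-05
Gain = 20 log₁₀(7.9056e-05) ≈ -82.04 dB
∠H = 0.00° − 108.43° = -108.43°

-82.0 dB, -108.4°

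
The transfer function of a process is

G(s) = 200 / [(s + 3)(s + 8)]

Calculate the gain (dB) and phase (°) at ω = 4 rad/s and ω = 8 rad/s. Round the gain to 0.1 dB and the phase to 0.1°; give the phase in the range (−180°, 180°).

ω = 4: 13.0 dB, -79.7°; ω = 8: 6.3 dB, -114.4°

At s = jω = j4:
pole (s+3): 3 + j4 → |·| = √(3²+4²) = √25 ≈ 5, ∠ = arctan(4/3) ≈ 53.13°
pole (s+8): 8 + j4 → |·| = √(8²+4²) = √80 ≈ 8.9443, ∠ = arctan(4/8) ≈ 26.57°
|G| = 200 / 44.721 ≈ 4.4722
Gain = 20 log₁₀(4.4722) ≈ 13.01 dB
∠G = 0.00° − 79.70° = -79.70°

At s = jω = j8:
pole (s+3): 3 + j8 → |·| = √(3²+8²) = √73 ≈ 8.544, ∠ = arctan(8/3) ≈ 69.44°
pole (s+8): 8 + j8 → |·| = √(8²+8²) = √128 ≈ 11.314, ∠ = arctan(8/8) ≈ 45.00°
|G| = 200 / 96.667 ≈ 2.069
Gain = 20 log₁₀(2.069) ≈ 6.32 dB
∠G = 0.00° − 114.44° = -114.44°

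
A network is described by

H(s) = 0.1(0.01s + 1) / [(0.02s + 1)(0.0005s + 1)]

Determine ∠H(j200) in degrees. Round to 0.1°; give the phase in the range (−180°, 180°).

At ω = 200 rad/s:
zero (1 + j200·0.01) = 1 + j2 → |·| ≈ 2.2361, ∠ ≈ 63.43°
pole (1 + j200·0.02) = 1 + j4 → |·| ≈ 4.1231, ∠ ≈ 75.96°
pole (1 + j200·0.0005) = 1 + j0.1 → |·| ≈ 1.005, ∠ ≈ 5.71°
∠H = (63.43°) − (75.96° + 5.71°) = -18.24°

-18.2°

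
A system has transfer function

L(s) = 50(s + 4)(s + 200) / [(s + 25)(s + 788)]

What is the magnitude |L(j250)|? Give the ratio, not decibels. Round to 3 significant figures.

At s = jω = j250:
zero (s+4): 4 + j250 → |·| = √(4²+250²) = √62516 ≈ 250.03, ∠ = arctan(250/4) ≈ 89.08°
zero (s+200): 200 + j250 → |·| = √(200²+250²) = √102500 ≈ 320.16, ∠ = arctan(250/200) ≈ 51.34°
pole (s+25): 25 + j250 → |·| = √(25²+250²) = √63125 ≈ 251.25, ∠ = arctan(250/25) ≈ 84.29°
pole (s+788): 788 + j250 → |·| = √(788²+250²) = √683444 ≈ 826.71, ∠ = arctan(250/788) ≈ 17.60°
|L| = 50 · 80050 / 2.0771e+05 ≈ 19.27

19.3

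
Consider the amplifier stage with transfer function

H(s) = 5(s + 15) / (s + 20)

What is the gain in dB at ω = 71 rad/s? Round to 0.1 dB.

At s = jω = j71:
zero (s+15): 15 + j71 → |·| = √(15²+71²) = √5266 ≈ 72.567, ∠ = arctan(71/15) ≈ 78.07°
pole (s+20): 20 + j71 → |·| = √(20²+71²) = √5441 ≈ 73.763, ∠ = arctan(71/20) ≈ 74.27°
|H| = 5 · 72.567 / 73.763 ≈ 4.9189
Gain = 20 log₁₀(4.9189) ≈ 13.84 dB

13.8 dB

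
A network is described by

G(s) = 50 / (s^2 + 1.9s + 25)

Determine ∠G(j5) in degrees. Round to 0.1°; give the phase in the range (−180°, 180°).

-90.0°

At s = jω = j5:
quadratic: (j5)² + 1.9·j5 + 25 = 0 + j9.5 → |·| ≈ 9.5, ∠ ≈ 90.00°
∠G = 0.00° − 90.00° = -90.00°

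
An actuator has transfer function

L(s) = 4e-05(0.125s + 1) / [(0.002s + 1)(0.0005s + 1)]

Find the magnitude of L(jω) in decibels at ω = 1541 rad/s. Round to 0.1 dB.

-54.5 dB

At ω = 1541 rad/s:
zero (1 + j1541·0.125) = 1 + j192.625 → |·| ≈ 192.63, ∠ ≈ 89.70°
pole (1 + j1541·0.002) = 1 + j3.082 → |·| ≈ 3.2402, ∠ ≈ 72.02°
pole (1 + j1541·0.0005) = 1 + j0.7705 → |·| ≈ 1.2624, ∠ ≈ 37.61°
|L| = 4e-05 · 192.63 / (3.2402 · 1.2624) ≈ 0.0018837
Gain = 20 log₁₀(0.0018837) ≈ -54.50 dB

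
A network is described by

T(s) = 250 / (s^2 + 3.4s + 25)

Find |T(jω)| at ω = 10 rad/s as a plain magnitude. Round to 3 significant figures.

At s = jω = j10:
quadratic: (j10)² + 3.4·j10 + 25 = -75 + j34 → |·| ≈ 82.347, ∠ ≈ 155.61°
|T| = 250 / 82.347 ≈ 3.0359

3.04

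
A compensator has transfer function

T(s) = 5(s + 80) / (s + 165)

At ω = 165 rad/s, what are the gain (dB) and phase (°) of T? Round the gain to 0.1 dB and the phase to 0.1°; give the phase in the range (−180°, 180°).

11.9 dB, 19.1°

At s = jω = j165:
zero (s+80): 80 + j165 → |·| = √(80²+165²) = √33625 ≈ 183.37, ∠ = arctan(165/80) ≈ 64.13°
pole (s+165): 165 + j165 → |·| = √(165²+165²) = √54450 ≈ 233.35, ∠ = arctan(165/165) ≈ 45.00°
|T| = 5 · 183.37 / 233.35 ≈ 3.9291
Gain = 20 log₁₀(3.9291) ≈ 11.89 dB
∠T = 64.13° − 45.00° = 19.13°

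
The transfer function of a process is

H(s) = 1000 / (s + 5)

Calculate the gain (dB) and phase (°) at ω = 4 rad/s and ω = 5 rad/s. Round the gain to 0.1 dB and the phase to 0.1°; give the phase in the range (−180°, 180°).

ω = 4: 43.9 dB, -38.7°; ω = 5: 43.0 dB, -45.0°

Substitute s = j4:
Numerator: 1000 = 1000 + j0
Denominator: (j4) + 5 = 5 + j4
|N| = √(1000² + 0²) ≈ 1000, ∠N ≈ 0.00°
|D| = √(5² + 4²) ≈ 6.4031, ∠D ≈ 38.66°
|H| = 1000 / 6.4031 ≈ 156.17
Gain = 20 log₁₀(156.17) ≈ 43.87 dB
∠H = 0.00° − 38.66° = -38.66°

Substitute s = j5:
Numerator: 1000 = 1000 + j0
Denominator: (j5) + 5 = 5 + j5
|N| = √(1000² + 0²) ≈ 1000, ∠N ≈ 0.00°
|D| = √(5² + 5²) ≈ 7.0711, ∠D ≈ 45.00°
|H| = 1000 / 7.0711 ≈ 141.42
Gain = 20 log₁₀(141.42) ≈ 43.01 dB
∠H = 0.00° − 45.00° = -45.00°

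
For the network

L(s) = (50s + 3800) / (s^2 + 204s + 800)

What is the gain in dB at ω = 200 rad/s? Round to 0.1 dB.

-14.5 dB

Substitute s = j200:
Numerator: 50(j200) + 3800 = 3800 + j10000
Denominator: (j200)^2 + 204(j200) + 800 = -39200 + j40800
|N| = √(3800² + 10000²) ≈ 10698, ∠N ≈ 69.19°
|D| = √(39200² + 40800²) ≈ 56580, ∠D ≈ 133.85°
|L| = 10698 / 56580 ≈ 0.18908
Gain = 20 log₁₀(0.18908) ≈ -14.47 dB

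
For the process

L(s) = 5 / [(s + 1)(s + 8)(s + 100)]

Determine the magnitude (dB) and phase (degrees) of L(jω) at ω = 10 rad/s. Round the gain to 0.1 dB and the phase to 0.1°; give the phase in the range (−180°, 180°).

-68.3 dB, -141.3°

At s = jω = j10:
pole (s+1): 1 + j10 → |·| = √(1²+10²) = √101 ≈ 10.05, ∠ = arctan(10/1) ≈ 84.29°
pole (s+8): 8 + j10 → |·| = √(8²+10²) = √164 ≈ 12.806, ∠ = arctan(10/8) ≈ 51.34°
pole (s+100): 100 + j10 → |·| = √(100²+10²) = √10100 ≈ 100.5, ∠ = arctan(10/100) ≈ 5.71°
|L| = 5 / 12934 ≈ 0.00038658
Gain = 20 log₁₀(0.00038658) ≈ -68.26 dB
∠L = 0.00° − 141.34° = -141.34°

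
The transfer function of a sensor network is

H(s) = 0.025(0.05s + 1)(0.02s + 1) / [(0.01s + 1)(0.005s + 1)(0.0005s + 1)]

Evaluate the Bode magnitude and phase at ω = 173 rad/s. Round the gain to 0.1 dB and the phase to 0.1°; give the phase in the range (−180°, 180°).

At ω = 173 rad/s:
zero (1 + j173·0.05) = 1 + j8.65 → |·| ≈ 8.7076, ∠ ≈ 83.41°
zero (1 + j173·0.02) = 1 + j3.46 → |·| ≈ 3.6016, ∠ ≈ 73.88°
pole (1 + j173·0.01) = 1 + j1.73 → |·| ≈ 1.9982, ∠ ≈ 59.97°
pole (1 + j173·0.005) = 1 + j0.865 → |·| ≈ 1.3222, ∠ ≈ 40.86°
pole (1 + j173·0.0005) = 1 + j0.0865 → |·| ≈ 1.0037, ∠ ≈ 4.94°
|H| = 0.025 · 8.7076 · 3.6016 / (1.9982 · 1.3222 · 1.0037) ≈ 0.29566
Gain = 20 log₁₀(0.29566) ≈ -10.58 dB
∠H = (83.41° + 73.88°) − (59.97° + 40.86° + 4.94°) = 51.52°

-10.6 dB, 51.5°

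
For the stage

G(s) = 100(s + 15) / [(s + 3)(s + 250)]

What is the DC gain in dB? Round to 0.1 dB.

6.0 dB

G(0) = 100·15 / (3·250) = 2
20 log₁₀(2) ≈ 6.02 dB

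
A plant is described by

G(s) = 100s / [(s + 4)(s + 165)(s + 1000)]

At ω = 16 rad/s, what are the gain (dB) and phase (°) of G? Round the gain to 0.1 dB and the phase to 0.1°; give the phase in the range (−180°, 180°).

At s = jω = j16:
zero at origin: s = j16 → |·| = 16, ∠ = 90.00°
pole (s+4): 4 + j16 → |·| = √(4²+16²) = √272 ≈ 16.492, ∠ = arctan(16/4) ≈ 75.96°
pole (s+165): 165 + j16 → |·| = √(165²+16²) = √27481 ≈ 165.77, ∠ = arctan(16/165) ≈ 5.54°
pole (s+1000): 1000 + j16 → |·| = √(1000²+16²) = √1000256 ≈ 1000.1, ∠ = arctan(16/1000) ≈ 0.92°
|G| = 100 · 16 / 2.7342e+06 ≈ 0.00058518
Gain = 20 log₁₀(0.00058518) ≈ -64.65 dB
∠G = 90.00° − 82.42° = 7.58°

-64.7 dB, 7.6°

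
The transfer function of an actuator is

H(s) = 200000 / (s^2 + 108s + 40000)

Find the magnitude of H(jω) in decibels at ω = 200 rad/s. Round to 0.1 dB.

19.3 dB

At s = jω = j200:
quadratic: (j200)² + 108·j200 + 40000 = 0 + j21600 → |·| ≈ 21600, ∠ ≈ 90.00°
|H| = 200000 / 21600 ≈ 9.2593
Gain = 20 log₁₀(9.2593) ≈ 19.33 dB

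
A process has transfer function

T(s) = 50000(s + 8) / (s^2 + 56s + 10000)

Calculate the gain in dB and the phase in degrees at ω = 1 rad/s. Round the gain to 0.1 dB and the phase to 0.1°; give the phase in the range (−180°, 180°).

At s = jω = j1:
zero (s+8): 8 + j1 → |·| = √(8²+1²) = √65 ≈ 8.0623, ∠ = arctan(1/8) ≈ 7.13°
quadratic: (j1)² + 56·j1 + 10000 = 9999 + j56 → |·| ≈ 9999.2, ∠ ≈ 0.32°
|T| = 50000 · 8.0623 / 9999.2 ≈ 40.315
Gain = 20 log₁₀(40.315) ≈ 32.11 dB
∠T = 7.13° − 0.32° = 6.81°

32.1 dB, 6.8°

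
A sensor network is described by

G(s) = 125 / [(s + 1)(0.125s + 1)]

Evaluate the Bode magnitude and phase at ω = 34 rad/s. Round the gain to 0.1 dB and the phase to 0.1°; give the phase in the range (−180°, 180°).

At ω = 34 rad/s:
pole (1 + j34·1) = 1 + j34 → |·| ≈ 34.015, ∠ ≈ 88.32°
pole (1 + j34·0.125) = 1 + j4.25 → |·| ≈ 4.3661, ∠ ≈ 76.76°
|G| = 125 · 1 / (34.015 · 4.3661) ≈ 0.84168
Gain = 20 log₁₀(0.84168) ≈ -1.50 dB
∠G = (0°) − (88.32° + 76.76°) = -165.08°

-1.5 dB, -165.1°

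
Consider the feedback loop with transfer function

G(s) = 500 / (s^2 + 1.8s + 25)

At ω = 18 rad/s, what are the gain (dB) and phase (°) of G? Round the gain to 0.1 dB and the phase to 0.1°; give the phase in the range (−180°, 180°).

At s = jω = j18:
quadratic: (j18)² + 1.8·j18 + 25 = -299 + j32.4 → |·| ≈ 300.75, ∠ ≈ 173.82°
|G| = 500 / 300.75 ≈ 1.6625
Gain = 20 log₁₀(1.6625) ≈ 4.42 dB
∠G = 0.00° − 173.82° = -173.82°

4.4 dB, -173.8°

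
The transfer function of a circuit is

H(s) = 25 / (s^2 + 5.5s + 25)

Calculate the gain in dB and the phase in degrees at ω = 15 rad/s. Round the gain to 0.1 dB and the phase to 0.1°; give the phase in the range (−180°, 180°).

-18.7 dB, -157.6°

At s = jω = j15:
quadratic: (j15)² + 5.5·j15 + 25 = -200 + j82.5 → |·| ≈ 216.35, ∠ ≈ 157.58°
|H| = 25 / 216.35 ≈ 0.11555
Gain = 20 log₁₀(0.11555) ≈ -18.74 dB
∠H = 0.00° − 157.58° = -157.58°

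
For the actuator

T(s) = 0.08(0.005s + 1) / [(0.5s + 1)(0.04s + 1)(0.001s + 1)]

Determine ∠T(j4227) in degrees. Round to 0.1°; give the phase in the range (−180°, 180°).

-169.0°

At ω = 4227 rad/s:
zero (1 + j4227·0.005) = 1 + j21.135 → |·| ≈ 21.159, ∠ ≈ 87.29°
pole (1 + j4227·0.5) = 1 + j2113.5 → |·| ≈ 2113.5, ∠ ≈ 89.97°
pole (1 + j4227·0.04) = 1 + j169.08 → |·| ≈ 169.08, ∠ ≈ 89.66°
pole (1 + j4227·0.001) = 1 + j4.227 → |·| ≈ 4.3437, ∠ ≈ 76.69°
∠T = (87.29°) − (89.97° + 89.66° + 76.69°) = -169.03°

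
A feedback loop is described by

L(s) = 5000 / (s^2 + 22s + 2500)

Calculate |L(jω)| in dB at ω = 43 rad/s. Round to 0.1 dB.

At s = jω = j43:
quadratic: (j43)² + 22·j43 + 2500 = 651 + j946 → |·| ≈ 1148.4, ∠ ≈ 55.47°
|L| = 5000 / 1148.4 ≈ 4.3539
Gain = 20 log₁₀(4.3539) ≈ 12.78 dB

12.8 dB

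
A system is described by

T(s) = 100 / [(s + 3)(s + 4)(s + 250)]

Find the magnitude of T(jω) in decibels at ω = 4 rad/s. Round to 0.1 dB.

At s = jω = j4:
pole (s+3): 3 + j4 → |·| = √(3²+4²) = √25 ≈ 5, ∠ = arctan(4/3) ≈ 53.13°
pole (s+4): 4 + j4 → |·| = √(4²+4²) = √32 ≈ 5.6569, ∠ = arctan(4/4) ≈ 45.00°
pole (s+250): 250 + j4 → |·| = √(250²+4²) = √62516 ≈ 250.03, ∠ = arctan(4/250) ≈ 0.92°
|T| = 100 / 7072 ≈ 0.01414
Gain = 20 log₁₀(0.01414) ≈ -36.99 dB

-37.0 dB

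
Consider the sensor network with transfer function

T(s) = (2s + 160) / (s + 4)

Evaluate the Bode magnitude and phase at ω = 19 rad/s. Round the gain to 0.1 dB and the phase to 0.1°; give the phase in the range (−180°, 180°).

18.6 dB, -64.8°

Substitute s = j19:
Numerator: 2(j19) + 160 = 160 + j38
Denominator: (j19) + 4 = 4 + j19
|N| = √(160² + 38²) ≈ 164.45, ∠N ≈ 13.36°
|D| = √(4² + 19²) ≈ 19.416, ∠D ≈ 78.11°
|T| = 164.45 / 19.416 ≈ 8.4698
Gain = 20 log₁₀(8.4698) ≈ 18.56 dB
∠T = 13.36° − 78.11° = -64.75°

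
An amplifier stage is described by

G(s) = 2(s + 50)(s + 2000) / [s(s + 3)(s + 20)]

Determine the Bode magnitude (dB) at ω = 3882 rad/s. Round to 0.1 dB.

-64.7 dB

At s = jω = j3882:
zero (s+50): 50 + j3882 → |·| = √(50²+3882²) = √15072424 ≈ 3882.3, ∠ = arctan(3882/50) ≈ 89.26°
zero (s+2000): 2000 + j3882 → |·| = √(2000²+3882²) = √19069924 ≈ 4366.9, ∠ = arctan(3882/2000) ≈ 62.74°
pole (s+3): 3 + j3882 → |·| = √(3²+3882²) = √15069933 ≈ 3882, ∠ = arctan(3882/3) ≈ 89.96°
pole (s+20): 20 + j3882 → |·| = √(20²+3882²) = √15070324 ≈ 3882.1, ∠ = arctan(3882/20) ≈ 89.70°
pole at origin: |s| = 3882, ∠ = 90.00° (in denominator)
|G| = 2 · 1.6954e+07 / 5.8503e+10 ≈ 0.00057959
Gain = 20 log₁₀(0.00057959) ≈ -64.74 dB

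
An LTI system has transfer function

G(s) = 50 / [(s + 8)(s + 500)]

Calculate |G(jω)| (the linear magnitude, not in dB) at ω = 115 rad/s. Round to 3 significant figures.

At s = jω = j115:
pole (s+8): 8 + j115 → |·| = √(8²+115²) = √13289 ≈ 115.28, ∠ = arctan(115/8) ≈ 86.02°
pole (s+500): 500 + j115 → |·| = √(500²+115²) = √263225 ≈ 513.05, ∠ = arctan(115/500) ≈ 12.95°
|G| = 50 / 59144 ≈ 0.00084539

0.000845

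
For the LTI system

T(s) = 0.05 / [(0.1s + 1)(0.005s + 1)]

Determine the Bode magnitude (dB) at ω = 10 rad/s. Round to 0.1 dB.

-29.0 dB

At ω = 10 rad/s:
pole (1 + j10·0.1) = 1 + j1 → |·| ≈ 1.4142, ∠ ≈ 45.00°
pole (1 + j10·0.005) = 1 + j0.05 → |·| ≈ 1.0012, ∠ ≈ 2.86°
|T| = 0.05 · 1 / (1.4142 · 1.0012) ≈ 0.035313
Gain = 20 log₁₀(0.035313) ≈ -29.04 dB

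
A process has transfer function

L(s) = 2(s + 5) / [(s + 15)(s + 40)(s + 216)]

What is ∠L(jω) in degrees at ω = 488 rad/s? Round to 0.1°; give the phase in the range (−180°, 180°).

At s = jω = j488:
zero (s+5): 5 + j488 → |·| = √(5²+488²) = √238169 ≈ 488.03, ∠ = arctan(488/5) ≈ 89.41°
pole (s+15): 15 + j488 → |·| = √(15²+488²) = √238369 ≈ 488.23, ∠ = arctan(488/15) ≈ 88.24°
pole (s+40): 40 + j488 → |·| = √(40²+488²) = √239744 ≈ 489.64, ∠ = arctan(488/40) ≈ 85.31°
pole (s+216): 216 + j488 → |·| = √(216²+488²) = √284800 ≈ 533.67, ∠ = arctan(488/216) ≈ 66.12°
∠L = 89.41° − 239.67° = -150.26°

-150.3°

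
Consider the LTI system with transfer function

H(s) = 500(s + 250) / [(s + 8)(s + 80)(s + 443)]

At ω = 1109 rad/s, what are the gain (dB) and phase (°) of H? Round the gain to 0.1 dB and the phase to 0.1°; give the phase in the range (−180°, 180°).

At s = jω = j1109:
zero (s+250): 250 + j1109 → |·| = √(250²+1109²) = √1292381 ≈ 1136.8, ∠ = arctan(1109/250) ≈ 77.30°
pole (s+8): 8 + j1109 → |·| = √(8²+1109²) = √1229945 ≈ 1109, ∠ = arctan(1109/8) ≈ 89.59°
pole (s+80): 80 + j1109 → |·| = √(80²+1109²) = √1236281 ≈ 1111.9, ∠ = arctan(1109/80) ≈ 85.87°
pole (s+443): 443 + j1109 → |·| = √(443²+1109²) = √1426130 ≈ 1194.2, ∠ = arctan(1109/443) ≈ 68.23°
|H| = 500 · 1136.8 / 1.4726e+09 ≈ 0.00038598
Gain = 20 log₁₀(0.00038598) ≈ -68.27 dB
∠H = 77.30° − 243.69° = -166.39°

-68.3 dB, -166.4°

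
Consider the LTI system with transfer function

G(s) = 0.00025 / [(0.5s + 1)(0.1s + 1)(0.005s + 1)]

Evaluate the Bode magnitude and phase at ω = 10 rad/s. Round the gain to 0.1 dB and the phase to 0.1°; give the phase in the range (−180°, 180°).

At ω = 10 rad/s:
pole (1 + j10·0.5) = 1 + j5 → |·| ≈ 5.099, ∠ ≈ 78.69°
pole (1 + j10·0.1) = 1 + j1 → |·| ≈ 1.4142, ∠ ≈ 45.00°
pole (1 + j10·0.005) = 1 + j0.05 → |·| ≈ 1.0012, ∠ ≈ 2.86°
|G| = 0.00025 · 1 / (5.099 · 1.4142 · 1.0012) ≈ 3.4628e-05
Gain = 20 log₁₀(3.4628e-05) ≈ -89.21 dB
∠G = (0°) − (78.69° + 45.00° + 2.86°) = -126.55°

-89.2 dB, -126.6°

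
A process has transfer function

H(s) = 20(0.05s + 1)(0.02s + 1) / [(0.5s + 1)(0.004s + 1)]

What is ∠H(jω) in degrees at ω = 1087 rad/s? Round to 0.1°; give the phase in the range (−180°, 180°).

9.4°

At ω = 1087 rad/s:
zero (1 + j1087·0.05) = 1 + j54.35 → |·| ≈ 54.359, ∠ ≈ 88.95°
zero (1 + j1087·0.02) = 1 + j21.74 → |·| ≈ 21.763, ∠ ≈ 87.37°
pole (1 + j1087·0.5) = 1 + j543.5 → |·| ≈ 543.5, ∠ ≈ 89.89°
pole (1 + j1087·0.004) = 1 + j4.348 → |·| ≈ 4.4615, ∠ ≈ 77.05°
∠H = (88.95° + 87.37°) − (89.89° + 77.05°) = 9.38°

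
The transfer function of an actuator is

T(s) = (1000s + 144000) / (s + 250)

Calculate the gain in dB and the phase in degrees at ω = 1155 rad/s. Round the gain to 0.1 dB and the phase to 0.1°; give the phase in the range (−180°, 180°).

Substitute s = j1155:
Numerator: 1000(j1155) + 144000 = 144000 + j1155000
Denominator: (j1155) + 250 = 250 + j1155
|N| = √(144000² + 1155000²) ≈ 1.1639e+06, ∠N ≈ 82.89°
|D| = √(250² + 1155²) ≈ 1181.7, ∠D ≈ 77.79°
|T| = 1.1639e+06 / 1181.7 ≈ 984.94
Gain = 20 log₁₀(984.94) ≈ 59.87 dB
∠T = 82.89° − 77.79° = 5.10°

59.9 dB, 5.1°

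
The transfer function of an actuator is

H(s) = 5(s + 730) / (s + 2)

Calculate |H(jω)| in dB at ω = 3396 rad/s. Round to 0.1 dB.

14.2 dB

At s = jω = j3396:
zero (s+730): 730 + j3396 → |·| = √(730²+3396²) = √12065716 ≈ 3473.6, ∠ = arctan(3396/730) ≈ 77.87°
pole (s+2): 2 + j3396 → |·| = √(2²+3396²) = √11532820 ≈ 3396, ∠ = arctan(3396/2) ≈ 89.97°
|H| = 5 · 3473.6 / 3396 ≈ 5.1143
Gain = 20 log₁₀(5.1143) ≈ 14.18 dB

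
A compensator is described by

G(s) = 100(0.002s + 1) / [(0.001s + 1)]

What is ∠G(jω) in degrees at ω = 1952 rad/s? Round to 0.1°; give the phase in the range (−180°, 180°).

12.8°

At ω = 1952 rad/s:
zero (1 + j1952·0.002) = 1 + j3.904 → |·| ≈ 4.03, ∠ ≈ 75.63°
pole (1 + j1952·0.001) = 1 + j1.952 → |·| ≈ 2.1932, ∠ ≈ 62.87°
∠G = (75.63°) − (62.87°) = 12.76°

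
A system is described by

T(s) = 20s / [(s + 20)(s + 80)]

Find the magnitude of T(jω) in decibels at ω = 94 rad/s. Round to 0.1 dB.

-16.0 dB

At s = jω = j94:
zero at origin: s = j94 → |·| = 94, ∠ = 90.00°
pole (s+20): 20 + j94 → |·| = √(20²+94²) = √9236 ≈ 96.104, ∠ = arctan(94/20) ≈ 77.99°
pole (s+80): 80 + j94 → |·| = √(80²+94²) = √15236 ≈ 123.43, ∠ = arctan(94/80) ≈ 49.60°
|T| = 20 · 94 / 11862 ≈ 0.15849
Gain = 20 log₁₀(0.15849) ≈ -16.00 dB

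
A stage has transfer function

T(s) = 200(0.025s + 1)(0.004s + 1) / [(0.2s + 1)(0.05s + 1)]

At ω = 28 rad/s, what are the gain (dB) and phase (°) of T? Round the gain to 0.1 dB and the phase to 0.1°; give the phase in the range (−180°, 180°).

28.0 dB, -93.0°

At ω = 28 rad/s:
zero (1 + j28·0.025) = 1 + j0.7 → |·| ≈ 1.2207, ∠ ≈ 34.99°
zero (1 + j28·0.004) = 1 + j0.112 → |·| ≈ 1.0063, ∠ ≈ 6.39°
pole (1 + j28·0.2) = 1 + j5.6 → |·| ≈ 5.6886, ∠ ≈ 79.88°
pole (1 + j28·0.05) = 1 + j1.4 → |·| ≈ 1.7205, ∠ ≈ 54.46°
|T| = 200 · 1.2207 · 1.0063 / (5.6886 · 1.7205) ≈ 25.102
Gain = 20 log₁₀(25.102) ≈ 27.99 dB
∠T = (34.99° + 6.39°) − (79.88° + 54.46°) = -92.96°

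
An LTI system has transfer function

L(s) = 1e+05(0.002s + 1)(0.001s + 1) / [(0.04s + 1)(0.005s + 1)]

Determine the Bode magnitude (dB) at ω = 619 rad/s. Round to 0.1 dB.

67.3 dB

At ω = 619 rad/s:
zero (1 + j619·0.002) = 1 + j1.238 → |·| ≈ 1.5914, ∠ ≈ 51.07°
zero (1 + j619·0.001) = 1 + j0.619 → |·| ≈ 1.1761, ∠ ≈ 31.76°
pole (1 + j619·0.04) = 1 + j24.76 → |·| ≈ 24.78, ∠ ≈ 87.69°
pole (1 + j619·0.005) = 1 + j3.095 → |·| ≈ 3.2525, ∠ ≈ 72.09°
|L| = 1e+05 · 1.5914 · 1.1761 / (24.78 · 3.2525) ≈ 2322.2
Gain = 20 log₁₀(2322.2) ≈ 67.32 dB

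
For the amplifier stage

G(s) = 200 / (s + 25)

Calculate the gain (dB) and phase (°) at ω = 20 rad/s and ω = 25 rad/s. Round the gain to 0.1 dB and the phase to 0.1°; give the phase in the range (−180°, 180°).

ω = 20: 15.9 dB, -38.7°; ω = 25: 15.1 dB, -45.0°

At s = jω = j20:
pole (s+25): 25 + j20 → |·| = √(25²+20²) = √1025 ≈ 32.016, ∠ = arctan(20/25) ≈ 38.66°
|G| = 200 / 32.016 ≈ 6.2469
Gain = 20 log₁₀(6.2469) ≈ 15.91 dB
∠G = 0.00° − 38.66° = -38.66°

At s = jω = j25:
pole (s+25): 25 + j25 → |·| = √(25²+25²) = √1250 ≈ 35.355, ∠ = arctan(25/25) ≈ 45.00°
|G| = 200 / 35.355 ≈ 5.6569
Gain = 20 log₁₀(5.6569) ≈ 15.05 dB
∠G = 0.00° − 45.00° = -45.00°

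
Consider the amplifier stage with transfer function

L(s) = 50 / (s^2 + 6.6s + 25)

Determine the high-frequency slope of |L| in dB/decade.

Each pole contributes −20 dB/decade at high frequency; each zero contributes +20 dB/decade.
Net: 0 zero(s) − 2 pole(s) → -40 dB/decade.

-40 dB/decade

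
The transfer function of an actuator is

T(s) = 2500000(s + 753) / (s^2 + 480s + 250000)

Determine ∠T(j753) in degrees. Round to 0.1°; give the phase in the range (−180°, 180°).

At s = jω = j753:
zero (s+753): 753 + j753 → |·| = √(753²+753²) = √1134018 ≈ 1064.9, ∠ = arctan(753/753) ≈ 45.00°
quadratic: (j753)² + 480·j753 + 250000 = -317009 + j361440 → |·| ≈ 4.8076e+05, ∠ ≈ 131.25°
∠T = 45.00° − 131.25° = -86.25°

-86.3°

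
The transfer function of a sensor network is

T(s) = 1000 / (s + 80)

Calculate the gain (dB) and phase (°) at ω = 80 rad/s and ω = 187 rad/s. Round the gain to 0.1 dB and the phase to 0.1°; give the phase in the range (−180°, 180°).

ω = 80: 18.9 dB, -45.0°; ω = 187: 13.8 dB, -66.8°

Substitute s = j80:
Numerator: 1000 = 1000 + j0
Denominator: (j80) + 80 = 80 + j80
|N| = √(1000² + 0²) ≈ 1000, ∠N ≈ 0.00°
|D| = √(80² + 80²) ≈ 113.14, ∠D ≈ 45.00°
|T| = 1000 / 113.14 ≈ 8.8386
Gain = 20 log₁₀(8.8386) ≈ 18.93 dB
∠T = 0.00° − 45.00° = -45.00°

Substitute s = j187:
Numerator: 1000 = 1000 + j0
Denominator: (j187) + 80 = 80 + j187
|N| = √(1000² + 0²) ≈ 1000, ∠N ≈ 0.00°
|D| = √(80² + 187²) ≈ 203.39, ∠D ≈ 66.84°
|T| = 1000 / 203.39 ≈ 4.9167
Gain = 20 log₁₀(4.9167) ≈ 13.83 dB
∠T = 0.00° − 66.84° = -66.84°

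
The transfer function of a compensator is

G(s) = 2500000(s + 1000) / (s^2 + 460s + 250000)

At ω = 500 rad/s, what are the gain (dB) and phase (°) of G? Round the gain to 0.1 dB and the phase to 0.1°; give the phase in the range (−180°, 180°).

At s = jω = j500:
zero (s+1000): 1000 + j500 → |·| = √(1000²+500²) = √1250000 ≈ 1118, ∠ = arctan(500/1000) ≈ 26.57°
quadratic: (j500)² + 460·j500 + 250000 = 0 + j230000 → |·| ≈ 2.3e+05, ∠ ≈ 90.00°
|G| = 2500000 · 1118 / 2.3e+05 ≈ 12152
Gain = 20 log₁₀(12152) ≈ 81.69 dB
∠G = 26.57° − 90.00° = -63.43°

81.7 dB, -63.4°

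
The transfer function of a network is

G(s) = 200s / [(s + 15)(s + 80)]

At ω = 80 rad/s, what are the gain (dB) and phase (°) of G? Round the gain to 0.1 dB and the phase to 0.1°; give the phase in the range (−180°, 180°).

At s = jω = j80:
zero at origin: s = j80 → |·| = 80, ∠ = 90.00°
pole (s+15): 15 + j80 → |·| = √(15²+80²) = √6625 ≈ 81.394, ∠ = arctan(80/15) ≈ 79.38°
pole (s+80): 80 + j80 → |·| = √(80²+80²) = √12800 ≈ 113.14, ∠ = arctan(80/80) ≈ 45.00°
|G| = 200 · 80 / 9208.9 ≈ 1.7374
Gain = 20 log₁₀(1.7374) ≈ 4.80 dB
∠G = 90.00° − 124.38° = -34.38°

4.8 dB, -34.4°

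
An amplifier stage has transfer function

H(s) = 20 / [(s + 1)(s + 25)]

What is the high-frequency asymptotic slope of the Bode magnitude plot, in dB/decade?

Each pole contributes −20 dB/decade at high frequency; each zero contributes +20 dB/decade.
Net: 0 zero(s) − 2 pole(s) → -40 dB/decade.

-40 dB/decade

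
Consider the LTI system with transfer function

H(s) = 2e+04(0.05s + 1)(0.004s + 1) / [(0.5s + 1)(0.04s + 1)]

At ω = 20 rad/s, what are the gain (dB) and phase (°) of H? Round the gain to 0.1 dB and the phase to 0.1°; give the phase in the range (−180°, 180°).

66.9 dB, -73.4°

At ω = 20 rad/s:
zero (1 + j20·0.05) = 1 + j1 → |·| ≈ 1.4142, ∠ ≈ 45.00°
zero (1 + j20·0.004) = 1 + j0.08 → |·| ≈ 1.0032, ∠ ≈ 4.57°
pole (1 + j20·0.5) = 1 + j10 → |·| ≈ 10.05, ∠ ≈ 84.29°
pole (1 + j20·0.04) = 1 + j0.8 → |·| ≈ 1.2806, ∠ ≈ 38.66°
|H| = 2e+04 · 1.4142 · 1.0032 / (10.05 · 1.2806) ≈ 2204.7
Gain = 20 log₁₀(2204.7) ≈ 66.87 dB
∠H = (45.00° + 4.57°) − (84.29° + 38.66°) = -73.38°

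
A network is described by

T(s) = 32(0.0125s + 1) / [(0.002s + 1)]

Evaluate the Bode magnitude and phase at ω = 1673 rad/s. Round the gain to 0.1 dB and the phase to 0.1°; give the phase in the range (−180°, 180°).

45.7 dB, 13.9°

At ω = 1673 rad/s:
zero (1 + j1673·0.0125) = 1 + j20.9125 → |·| ≈ 20.936, ∠ ≈ 87.26°
pole (1 + j1673·0.002) = 1 + j3.346 → |·| ≈ 3.4922, ∠ ≈ 73.36°
|T| = 32 · 20.936 / (3.4922) ≈ 191.84
Gain = 20 log₁₀(191.84) ≈ 45.66 dB
∠T = (87.26°) − (73.36°) = 13.90°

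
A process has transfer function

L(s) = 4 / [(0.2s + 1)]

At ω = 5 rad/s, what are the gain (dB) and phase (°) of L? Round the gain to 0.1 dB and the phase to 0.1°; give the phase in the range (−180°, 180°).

9.0 dB, -45.0°

At ω = 5 rad/s:
pole (1 + j5·0.2) = 1 + j1 → |·| ≈ 1.4142, ∠ ≈ 45.00°
|L| = 4 · 1 / (1.4142) ≈ 2.8285
Gain = 20 log₁₀(2.8285) ≈ 9.03 dB
∠L = (0°) − (45.00°) = -45.00°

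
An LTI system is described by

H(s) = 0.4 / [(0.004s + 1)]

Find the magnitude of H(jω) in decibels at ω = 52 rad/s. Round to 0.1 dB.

-8.1 dB

At ω = 52 rad/s:
pole (1 + j52·0.004) = 1 + j0.208 → |·| ≈ 1.0214, ∠ ≈ 11.75°
|H| = 0.4 · 1 / (1.0214) ≈ 0.39162
Gain = 20 log₁₀(0.39162) ≈ -8.14 dB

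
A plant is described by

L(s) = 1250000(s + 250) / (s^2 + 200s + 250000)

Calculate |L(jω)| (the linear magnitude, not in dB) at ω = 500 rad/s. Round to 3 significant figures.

At s = jω = j500:
zero (s+250): 250 + j500 → |·| = √(250²+500²) = √312500 ≈ 559.02, ∠ = arctan(500/250) ≈ 63.43°
quadratic: (j500)² + 200·j500 + 250000 = 0 + j100000 → |·| ≈ 1e+05, ∠ ≈ 90.00°
|L| = 1250000 · 559.02 / 1e+05 ≈ 6987.8

6.99e+03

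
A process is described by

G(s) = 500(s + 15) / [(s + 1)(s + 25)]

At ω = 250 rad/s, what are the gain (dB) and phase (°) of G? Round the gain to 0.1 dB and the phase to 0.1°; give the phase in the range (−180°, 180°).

At s = jω = j250:
zero (s+15): 15 + j250 → |·| = √(15²+250²) = √62725 ≈ 250.45, ∠ = arctan(250/15) ≈ 86.57°
pole (s+1): 1 + j250 → |·| = √(1²+250²) = √62501 ≈ 250, ∠ = arctan(250/1) ≈ 89.77°
pole (s+25): 25 + j250 → |·| = √(25²+250²) = √63125 ≈ 251.25, ∠ = arctan(250/25) ≈ 84.29°
|G| = 500 · 250.45 / 62812 ≈ 1.9936
Gain = 20 log₁₀(1.9936) ≈ 5.99 dB
∠G = 86.57° − 174.06° = -87.49°

6.0 dB, -87.5°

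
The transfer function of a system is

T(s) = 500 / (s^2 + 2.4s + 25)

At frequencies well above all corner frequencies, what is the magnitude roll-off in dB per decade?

-40 dB/decade

Each pole contributes −20 dB/decade at high frequency; each zero contributes +20 dB/decade.
Net: 0 zero(s) − 2 pole(s) → -40 dB/decade.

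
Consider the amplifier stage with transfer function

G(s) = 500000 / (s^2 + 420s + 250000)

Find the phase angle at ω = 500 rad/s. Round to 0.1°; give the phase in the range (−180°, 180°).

At s = jω = j500:
quadratic: (j500)² + 420·j500 + 250000 = 0 + j210000 → |·| ≈ 2.1e+05, ∠ ≈ 90.00°
∠G = 0.00° − 90.00° = -90.00°

-90.0°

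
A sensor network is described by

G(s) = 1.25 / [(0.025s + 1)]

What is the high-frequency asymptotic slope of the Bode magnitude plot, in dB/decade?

-20 dB/decade

Each pole contributes −20 dB/decade at high frequency; each zero contributes +20 dB/decade.
Net: 0 zero(s) − 1 pole(s) → -20 dB/decade.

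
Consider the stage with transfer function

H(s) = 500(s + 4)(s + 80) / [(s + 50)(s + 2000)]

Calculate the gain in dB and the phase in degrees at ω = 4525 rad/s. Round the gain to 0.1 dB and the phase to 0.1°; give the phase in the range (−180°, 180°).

53.2 dB, 23.4°

At s = jω = j4525:
zero (s+4): 4 + j4525 → |·| = √(4²+4525²) = √20475641 ≈ 4525, ∠ = arctan(4525/4) ≈ 89.95°
zero (s+80): 80 + j4525 → |·| = √(80²+4525²) = √20482025 ≈ 4525.7, ∠ = arctan(4525/80) ≈ 88.99°
pole (s+50): 50 + j4525 → |·| = √(50²+4525²) = √20478125 ≈ 4525.3, ∠ = arctan(4525/50) ≈ 89.37°
pole (s+2000): 2000 + j4525 → |·| = √(2000²+4525²) = √24475625 ≈ 4947.3, ∠ = arctan(4525/2000) ≈ 66.16°
|H| = 500 · 2.0479e+07 / 2.2388e+07 ≈ 457.37
Gain = 20 log₁₀(457.37) ≈ 53.21 dB
∠H = 178.94° − 155.53° = 23.41°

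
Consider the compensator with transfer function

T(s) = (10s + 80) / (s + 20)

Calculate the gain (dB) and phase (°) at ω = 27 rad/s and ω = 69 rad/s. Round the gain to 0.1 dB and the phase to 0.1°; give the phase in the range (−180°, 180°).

Substitute s = j27:
Numerator: 10(j27) + 80 = 80 + j270
Denominator: (j27) + 20 = 20 + j27
|N| = √(80² + 270²) ≈ 281.6, ∠N ≈ 73.50°
|D| = √(20² + 27²) ≈ 33.601, ∠D ≈ 53.47°
|T| = 281.6 / 33.601 ≈ 8.3807
Gain = 20 log₁₀(8.3807) ≈ 18.47 dB
∠T = 73.50° − 53.47° = 20.03°

Substitute s = j69:
Numerator: 10(j69) + 80 = 80 + j690
Denominator: (j69) + 20 = 20 + j69
|N| = √(80² + 690²) ≈ 694.62, ∠N ≈ 83.39°
|D| = √(20² + 69²) ≈ 71.84, ∠D ≈ 73.84°
|T| = 694.62 / 71.84 ≈ 9.669
Gain = 20 log₁₀(9.669) ≈ 19.71 dB
∠T = 83.39° − 73.84° = 9.55°

ω = 27: 18.5 dB, 20.0°; ω = 69: 19.7 dB, 9.6°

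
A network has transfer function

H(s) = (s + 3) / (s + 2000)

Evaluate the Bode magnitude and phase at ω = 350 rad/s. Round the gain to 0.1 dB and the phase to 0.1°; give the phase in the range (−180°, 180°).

-15.3 dB, 79.6°

At s = jω = j350:
zero (s+3): 3 + j350 → |·| = √(3²+350²) = √122509 ≈ 350.01, ∠ = arctan(350/3) ≈ 89.51°
pole (s+2000): 2000 + j350 → |·| = √(2000²+350²) = √4122500 ≈ 2030.4, ∠ = arctan(350/2000) ≈ 9.93°
|H| = 1 · 350.01 / 2030.4 ≈ 0.17238
Gain = 20 log₁₀(0.17238) ≈ -15.27 dB
∠H = 89.51° − 9.93° = 79.58°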